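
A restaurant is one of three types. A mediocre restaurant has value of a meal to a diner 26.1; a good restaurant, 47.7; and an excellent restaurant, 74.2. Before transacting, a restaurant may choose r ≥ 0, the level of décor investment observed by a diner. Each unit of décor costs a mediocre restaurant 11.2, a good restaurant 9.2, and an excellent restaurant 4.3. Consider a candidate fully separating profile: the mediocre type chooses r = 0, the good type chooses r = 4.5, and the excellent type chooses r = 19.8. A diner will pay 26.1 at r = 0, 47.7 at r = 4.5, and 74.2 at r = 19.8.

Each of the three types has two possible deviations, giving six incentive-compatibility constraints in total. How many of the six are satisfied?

3

Good (own payoff 47.7 − 9.2×4.5 = 6.3): to r=0 gives 26.1 → profitable ✗; to r=19.8 gives 74.2 − 9.2×19.8 = -107.96 → no gain ✓.
Excellent (own payoff 74.2 − 4.3×19.8 = -10.94): to r=0 gives 26.1 → profitable ✗; to r=4.5 gives 47.7 − 4.3×4.5 = 28.35 → profitable ✗.
Mediocre (own payoff 26.1): to r=4.5 gives 47.7 − 11.2×4.5 = -2.7 → no gain ✓; to r=19.8 gives 74.2 − 11.2×19.8 = -147.56 → no gain ✓.
3 of the 6 constraints hold; not an equilibrium.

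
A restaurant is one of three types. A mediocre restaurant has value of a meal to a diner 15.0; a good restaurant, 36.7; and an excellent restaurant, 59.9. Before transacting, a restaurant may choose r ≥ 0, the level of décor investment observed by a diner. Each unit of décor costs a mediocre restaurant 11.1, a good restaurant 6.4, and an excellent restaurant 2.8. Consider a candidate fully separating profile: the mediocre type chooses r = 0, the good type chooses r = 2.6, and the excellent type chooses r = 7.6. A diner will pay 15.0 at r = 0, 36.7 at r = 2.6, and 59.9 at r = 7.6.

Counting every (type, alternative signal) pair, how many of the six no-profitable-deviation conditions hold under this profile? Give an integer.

6

Excellent (own payoff 59.9 − 2.8×7.6 = 38.62): to r=0 gives 15.0 → no gain ✓; to r=2.6 gives 36.7 − 2.8×2.6 = 29.42 → no gain ✓.
Good (own payoff 36.7 − 6.4×2.6 = 20.06): to r=0 gives 15.0 → no gain ✓; to r=7.6 gives 59.9 − 6.4×7.6 = 11.26 → no gain ✓.
Mediocre (own payoff 15.0): to r=2.6 gives 36.7 − 11.1×2.6 = 7.84 → no gain ✓; to r=7.6 gives 59.9 − 11.1×7.6 = -24.46 → no gain ✓.
6 of the 6 constraints hold; this profile is a separating equilibrium.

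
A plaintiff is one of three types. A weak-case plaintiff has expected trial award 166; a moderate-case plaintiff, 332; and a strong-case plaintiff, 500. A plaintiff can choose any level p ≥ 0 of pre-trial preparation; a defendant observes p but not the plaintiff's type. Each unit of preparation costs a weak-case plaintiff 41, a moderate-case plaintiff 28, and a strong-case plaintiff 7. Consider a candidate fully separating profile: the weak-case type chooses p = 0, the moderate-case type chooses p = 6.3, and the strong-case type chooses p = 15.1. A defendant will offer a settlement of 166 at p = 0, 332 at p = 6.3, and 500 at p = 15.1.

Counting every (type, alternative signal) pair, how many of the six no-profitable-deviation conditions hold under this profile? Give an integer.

Moderate-case (own payoff 332 − 28×6.3 = 155.6): to p=0 gives 166 → profitable ✗; to p=15.1 gives 500 − 28×15.1 = 77.2 → no gain ✓.
Strong-case (own payoff 500 − 7×15.1 = 394.3): to p=0 gives 166 → no gain ✓; to p=6.3 gives 332 − 7×6.3 = 287.9 → no gain ✓.
Weak-case (own payoff 166): to p=6.3 gives 332 − 41×6.3 = 73.7 → no gain ✓; to p=15.1 gives 500 − 41×15.1 = -119.1 → no gain ✓.
5 of the 6 constraints hold; not an equilibrium.

5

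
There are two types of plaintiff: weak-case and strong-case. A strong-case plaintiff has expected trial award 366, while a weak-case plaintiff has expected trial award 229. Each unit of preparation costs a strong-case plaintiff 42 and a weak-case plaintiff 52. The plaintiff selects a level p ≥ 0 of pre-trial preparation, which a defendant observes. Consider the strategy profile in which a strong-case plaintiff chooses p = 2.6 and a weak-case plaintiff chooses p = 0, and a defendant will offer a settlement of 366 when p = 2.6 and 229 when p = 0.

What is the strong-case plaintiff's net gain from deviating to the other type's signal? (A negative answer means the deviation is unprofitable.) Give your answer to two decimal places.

-27.80

Playing p = 2.6 the strong-case plaintiff receives 366 − 42 × 2.6 = 256.8.
Deviating to p = 0 yields 229 instead.
Gain from deviating: 229 − 256.8 = -27.80.
The gain is negative, so the strong-case type's incentive-compatibility constraint is satisfied.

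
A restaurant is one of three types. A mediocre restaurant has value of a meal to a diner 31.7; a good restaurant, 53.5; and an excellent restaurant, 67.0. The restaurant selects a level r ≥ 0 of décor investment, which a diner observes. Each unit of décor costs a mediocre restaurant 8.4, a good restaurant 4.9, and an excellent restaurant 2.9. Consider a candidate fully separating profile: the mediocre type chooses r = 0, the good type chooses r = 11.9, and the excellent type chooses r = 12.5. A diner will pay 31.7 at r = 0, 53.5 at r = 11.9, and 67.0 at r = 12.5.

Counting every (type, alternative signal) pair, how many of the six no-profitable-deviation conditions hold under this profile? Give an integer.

Mediocre (own payoff 31.7): to r=11.9 gives 53.5 − 8.4×11.9 = -46.46 → no gain ✓; to r=12.5 gives 67.0 − 8.4×12.5 = -38 → no gain ✓.
Good (own payoff 53.5 − 4.9×11.9 = -4.81): to r=0 gives 31.7 → profitable ✗; to r=12.5 gives 67.0 − 4.9×12.5 = 5.75 → profitable ✗.
Excellent (own payoff 67.0 − 2.9×12.5 = 30.75): to r=0 gives 31.7 → profitable ✗; to r=11.9 gives 53.5 − 2.9×11.9 = 18.99 → no gain ✓.
3 of the 6 constraints hold; not an equilibrium.

3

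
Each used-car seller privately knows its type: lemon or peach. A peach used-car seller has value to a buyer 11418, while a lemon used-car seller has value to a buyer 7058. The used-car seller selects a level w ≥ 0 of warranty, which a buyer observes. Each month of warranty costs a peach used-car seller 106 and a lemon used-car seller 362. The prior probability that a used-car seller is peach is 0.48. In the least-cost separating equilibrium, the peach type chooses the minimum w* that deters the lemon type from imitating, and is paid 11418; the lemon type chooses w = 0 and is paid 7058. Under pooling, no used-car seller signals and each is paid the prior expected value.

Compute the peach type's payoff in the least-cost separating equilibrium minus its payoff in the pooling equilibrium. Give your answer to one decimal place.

Least-cost separating signal: w* solves 7058 = 11418 − 362·w*, so w* = (11418 − 7058)/362 ≈ 12.0442.
Peach type's separating payoff: 11418 − 106 × w* = 11418 − 106 × (11418 − 7058)/362 = 11418 − 462160/362 ≈ 10141.315.
Pooling payoff: 0.48 × 11418 + 0.52 × 7058 = 9150.8.
Difference: 10141.315 − 9150.8 = 990.515, i.e. 990.5 to one decimal place.
The peach type prefers to separate.

990.5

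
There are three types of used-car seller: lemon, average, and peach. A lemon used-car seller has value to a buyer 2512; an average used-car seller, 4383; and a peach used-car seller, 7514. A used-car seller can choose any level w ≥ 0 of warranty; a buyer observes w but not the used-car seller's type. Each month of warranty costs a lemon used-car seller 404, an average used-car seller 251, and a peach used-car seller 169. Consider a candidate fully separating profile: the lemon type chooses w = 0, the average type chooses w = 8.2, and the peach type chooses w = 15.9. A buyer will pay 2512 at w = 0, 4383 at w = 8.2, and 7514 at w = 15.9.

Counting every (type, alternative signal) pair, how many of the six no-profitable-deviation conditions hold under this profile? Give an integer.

Peach (own payoff 7514 − 169×15.9 = 4826.9): to w=0 gives 2512 → no gain ✓; to w=8.2 gives 4383 − 169×8.2 = 2997.2 → no gain ✓.
Average (own payoff 4383 − 251×8.2 = 2324.8): to w=0 gives 2512 → profitable ✗; to w=15.9 gives 7514 − 251×15.9 = 3523.1 → profitable ✗.
Lemon (own payoff 2512): to w=8.2 gives 4383 − 404×8.2 = 1070.2 → no gain ✓; to w=15.9 gives 7514 − 404×15.9 = 1090.4 → no gain ✓.
4 of the 6 constraints hold; not an equilibrium.

4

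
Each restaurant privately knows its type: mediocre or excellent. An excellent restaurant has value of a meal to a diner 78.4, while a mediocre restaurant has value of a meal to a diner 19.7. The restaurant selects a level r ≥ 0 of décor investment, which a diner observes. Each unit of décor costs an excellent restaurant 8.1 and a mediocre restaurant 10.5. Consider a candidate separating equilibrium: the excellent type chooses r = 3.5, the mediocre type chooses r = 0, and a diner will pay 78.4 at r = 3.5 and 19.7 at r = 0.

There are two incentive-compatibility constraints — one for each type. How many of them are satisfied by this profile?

Mediocre type: stay at 0 → 19.7; mimic → 78.4 − 10.5 × 3.5 = 41.65. IC fails (19.7 < 41.65).
Excellent type: signal → 78.4 − 8.1 × 3.5 = 50.05; deviate to 0 → 19.7. IC holds (50.05 ≥ 19.7).
1 of 2 constraints hold, so this profile is not an equilibrium.

1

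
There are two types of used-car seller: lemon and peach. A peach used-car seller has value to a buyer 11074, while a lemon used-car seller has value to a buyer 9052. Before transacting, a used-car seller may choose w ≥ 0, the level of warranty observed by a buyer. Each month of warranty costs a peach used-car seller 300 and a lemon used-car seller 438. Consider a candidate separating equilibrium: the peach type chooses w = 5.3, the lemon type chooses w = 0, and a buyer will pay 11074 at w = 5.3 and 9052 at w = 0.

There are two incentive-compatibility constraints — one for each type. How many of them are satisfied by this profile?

Peach type: signal → 11074 − 300 × 5.3 = 9484; deviate to 0 → 9052. IC holds (9484 ≥ 9052).
Lemon type: stay at 0 → 9052; mimic → 11074 − 438 × 5.3 = 8752.6. IC holds (9052 ≥ 8752.6).
2 of 2 constraints hold, so this is a separating equilibrium.

2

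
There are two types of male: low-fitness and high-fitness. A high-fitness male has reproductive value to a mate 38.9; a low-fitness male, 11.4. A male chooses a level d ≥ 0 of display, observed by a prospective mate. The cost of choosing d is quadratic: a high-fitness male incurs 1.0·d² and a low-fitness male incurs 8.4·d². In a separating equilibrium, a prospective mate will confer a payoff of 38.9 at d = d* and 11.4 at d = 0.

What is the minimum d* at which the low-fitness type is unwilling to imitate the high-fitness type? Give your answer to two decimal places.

1.81

The low-fitness type at d = 0 receives 11.4; imitating at d* yields 38.9 − 8.4·d*².
Indifference: 11.4 = 38.9 − 8.4·d*², so d*² = (38.9 − 11.4) / 8.4 ≈ 3.2738.
d* = √3.2738 ≈ 1.81.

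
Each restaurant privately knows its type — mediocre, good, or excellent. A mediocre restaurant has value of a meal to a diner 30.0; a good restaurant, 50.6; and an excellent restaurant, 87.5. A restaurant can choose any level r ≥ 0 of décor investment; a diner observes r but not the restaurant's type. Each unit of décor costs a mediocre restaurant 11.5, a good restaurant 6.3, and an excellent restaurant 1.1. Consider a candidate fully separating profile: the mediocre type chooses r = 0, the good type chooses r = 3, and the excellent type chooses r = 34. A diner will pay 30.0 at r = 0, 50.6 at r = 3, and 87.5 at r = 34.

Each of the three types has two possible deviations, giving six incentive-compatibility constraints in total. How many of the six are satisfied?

Good (own payoff 50.6 − 6.3×3 = 31.7): to r=0 gives 30.0 → no gain ✓; to r=34 gives 87.5 − 6.3×34 = -126.7 → no gain ✓.
Mediocre (own payoff 30.0): to r=3 gives 50.6 − 11.5×3 = 16.1 → no gain ✓; to r=34 gives 87.5 − 11.5×34 = -303.5 → no gain ✓.
Excellent (own payoff 87.5 − 1.1×34 = 50.1): to r=0 gives 30.0 → no gain ✓; to r=3 gives 50.6 − 1.1×3 = 47.3 → no gain ✓.
6 of the 6 constraints hold; this profile is a separating equilibrium.

6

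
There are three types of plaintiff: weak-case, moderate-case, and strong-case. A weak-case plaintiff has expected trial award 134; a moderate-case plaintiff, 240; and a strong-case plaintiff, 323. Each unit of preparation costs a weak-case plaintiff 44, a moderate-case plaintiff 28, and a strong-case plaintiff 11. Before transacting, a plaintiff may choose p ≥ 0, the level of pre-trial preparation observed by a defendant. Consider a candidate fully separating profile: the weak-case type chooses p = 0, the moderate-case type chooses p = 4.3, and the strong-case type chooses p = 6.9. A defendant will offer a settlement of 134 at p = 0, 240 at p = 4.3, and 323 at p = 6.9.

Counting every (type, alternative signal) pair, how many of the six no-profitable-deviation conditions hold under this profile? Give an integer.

Moderate-case (own payoff 240 − 28×4.3 = 119.6): to p=0 gives 134 → profitable ✗; to p=6.9 gives 323 − 28×6.9 = 129.8 → profitable ✗.
Weak-case (own payoff 134): to p=4.3 gives 240 − 44×4.3 = 50.8 → no gain ✓; to p=6.9 gives 323 − 44×6.9 = 19.4 → no gain ✓.
Strong-case (own payoff 323 − 11×6.9 = 247.1): to p=0 gives 134 → no gain ✓; to p=4.3 gives 240 − 11×4.3 = 192.7 → no gain ✓.
4 of the 6 constraints hold; not an equilibrium.

4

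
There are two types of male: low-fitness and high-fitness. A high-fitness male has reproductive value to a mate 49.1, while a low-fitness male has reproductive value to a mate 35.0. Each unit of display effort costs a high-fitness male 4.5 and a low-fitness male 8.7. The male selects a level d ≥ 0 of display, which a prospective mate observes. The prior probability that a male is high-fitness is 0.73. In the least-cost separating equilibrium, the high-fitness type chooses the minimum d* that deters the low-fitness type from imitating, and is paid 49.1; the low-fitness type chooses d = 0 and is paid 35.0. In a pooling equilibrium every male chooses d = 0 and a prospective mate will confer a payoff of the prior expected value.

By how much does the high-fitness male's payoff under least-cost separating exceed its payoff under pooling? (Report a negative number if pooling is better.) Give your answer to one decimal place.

Least-cost separating signal: d* solves 35.0 = 49.1 − 8.7·d*, so d* = (49.1 − 35.0)/8.7 ≈ 1.6207.
High-fitness type's separating payoff: 49.1 − 4.5 × d* = 49.1 − 4.5 × (49.1 − 35.0)/8.7 = 49.1 − 63.45/8.7 ≈ 41.807.
Pooling payoff: 0.73 × 49.1 + 0.27 × 35.0 = 45.293.
Difference: 41.807 − 45.293 = -3.486, i.e. -3.5 to one decimal place.
The high-fitness type would prefer the pooling outcome.

-3.5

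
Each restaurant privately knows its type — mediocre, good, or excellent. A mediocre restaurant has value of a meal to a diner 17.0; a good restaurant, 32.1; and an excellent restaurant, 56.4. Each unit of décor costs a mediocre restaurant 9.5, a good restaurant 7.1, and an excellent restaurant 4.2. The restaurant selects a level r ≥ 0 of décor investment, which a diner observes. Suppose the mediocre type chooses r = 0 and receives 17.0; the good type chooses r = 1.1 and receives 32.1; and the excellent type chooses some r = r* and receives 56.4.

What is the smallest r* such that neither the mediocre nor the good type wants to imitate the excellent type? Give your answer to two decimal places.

4.52

Good type (on-path payoff 32.1 − 7.1×1.1 = 24.29) won't mimic when 24.29 ≥ 56.4 − 7.1·r*, i.e. r* ≥ 4.52.
Mediocre type (on-path payoff 17.0) won't mimic when 17.0 ≥ 56.4 − 9.5·r*, i.e. r* ≥ 4.15.
Both must hold, so r* = max(4.15, 4.52) = 4.52. The good type's constraint binds.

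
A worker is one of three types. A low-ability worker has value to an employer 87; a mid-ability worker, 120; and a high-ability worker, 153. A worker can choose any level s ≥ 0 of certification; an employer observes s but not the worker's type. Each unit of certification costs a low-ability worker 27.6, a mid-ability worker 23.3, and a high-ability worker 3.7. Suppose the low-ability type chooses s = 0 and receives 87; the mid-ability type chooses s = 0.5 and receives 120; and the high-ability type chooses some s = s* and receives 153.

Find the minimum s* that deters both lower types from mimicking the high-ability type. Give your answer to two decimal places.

2.39

Mid-ability type (on-path payoff 120 − 23.3×0.5 = 108.35) won't mimic when 108.35 ≥ 153 − 23.3·s*, i.e. s* ≥ 1.92.
Low-ability type (on-path payoff 87) won't mimic when 87 ≥ 153 − 27.6·s*, i.e. s* ≥ 2.39.
Both must hold, so s* = max(2.39, 1.92) = 2.39. The low-ability type's constraint binds.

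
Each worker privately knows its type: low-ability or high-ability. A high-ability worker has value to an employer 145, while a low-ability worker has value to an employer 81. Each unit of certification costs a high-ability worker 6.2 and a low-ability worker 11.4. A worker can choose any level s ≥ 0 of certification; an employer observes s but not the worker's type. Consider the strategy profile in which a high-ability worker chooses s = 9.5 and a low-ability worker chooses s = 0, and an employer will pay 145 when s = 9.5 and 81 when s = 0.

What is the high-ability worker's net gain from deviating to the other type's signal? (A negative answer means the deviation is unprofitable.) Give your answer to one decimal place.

-5.1

Playing s = 9.5 the high-ability worker receives 145 − 6.2 × 9.5 = 86.1.
Deviating to s = 0 yields 81 instead.
Gain from deviating: 81 − 86.1 = -5.1.
The gain is negative, so the high-ability type's incentive-compatibility constraint is satisfied.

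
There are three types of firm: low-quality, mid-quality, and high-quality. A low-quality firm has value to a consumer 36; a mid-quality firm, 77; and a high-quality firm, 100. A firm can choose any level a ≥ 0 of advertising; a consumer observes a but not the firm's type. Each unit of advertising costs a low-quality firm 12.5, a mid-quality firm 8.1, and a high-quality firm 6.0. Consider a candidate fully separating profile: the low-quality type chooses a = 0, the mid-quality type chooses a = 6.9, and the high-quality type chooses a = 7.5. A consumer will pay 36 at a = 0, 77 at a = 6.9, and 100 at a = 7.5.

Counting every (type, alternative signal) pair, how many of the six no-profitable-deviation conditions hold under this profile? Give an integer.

High-quality (own payoff 100 − 6.0×7.5 = 55): to a=0 gives 36 → no gain ✓; to a=6.9 gives 77 − 6.0×6.9 = 35.6 → no gain ✓.
Mid-quality (own payoff 77 − 8.1×6.9 = 21.11): to a=0 gives 36 → profitable ✗; to a=7.5 gives 100 − 8.1×7.5 = 39.25 → profitable ✗.
Low-quality (own payoff 36): to a=6.9 gives 77 − 12.5×6.9 = -9.25 → no gain ✓; to a=7.5 gives 100 − 12.5×7.5 = 6.25 → no gain ✓.
4 of the 6 constraints hold; not an equilibrium.

4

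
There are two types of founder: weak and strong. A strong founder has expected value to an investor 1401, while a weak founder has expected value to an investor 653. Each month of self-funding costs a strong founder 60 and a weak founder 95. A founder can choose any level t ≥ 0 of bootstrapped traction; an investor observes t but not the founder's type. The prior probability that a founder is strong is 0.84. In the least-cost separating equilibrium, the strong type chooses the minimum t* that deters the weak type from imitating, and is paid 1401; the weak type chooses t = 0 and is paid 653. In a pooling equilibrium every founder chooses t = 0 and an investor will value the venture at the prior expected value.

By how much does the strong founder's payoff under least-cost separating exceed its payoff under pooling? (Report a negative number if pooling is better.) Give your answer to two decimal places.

-352.74

Least-cost separating signal: t* solves 653 = 1401 − 95·t*, so t* = (1401 − 653)/95 ≈ 7.8737.
Strong type's separating payoff: 1401 − 60 × t* = 1401 − 60 × (1401 − 653)/95 = 1401 − 44880/95 ≈ 928.5789.
Pooling payoff: 0.84 × 1401 + 0.16 × 653 = 1281.32.
Difference: 928.5789 − 1281.32 = -352.7411, i.e. -352.74 to two decimal places.
The strong type would prefer the pooling outcome.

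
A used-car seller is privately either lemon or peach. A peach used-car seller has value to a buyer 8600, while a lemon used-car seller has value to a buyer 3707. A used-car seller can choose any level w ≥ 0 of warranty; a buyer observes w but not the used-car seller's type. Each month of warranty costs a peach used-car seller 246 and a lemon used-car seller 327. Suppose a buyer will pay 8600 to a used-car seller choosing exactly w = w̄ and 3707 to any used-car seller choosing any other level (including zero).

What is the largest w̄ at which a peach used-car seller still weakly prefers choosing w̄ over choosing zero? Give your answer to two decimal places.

19.89

Choosing w̄ yields the peach type 8600 − 246·w̄; choosing zero yields 3707.
The peach type is indifferent at 8600 − 246·w̄ = 3707, i.e. w̄ = (8600 − 3707) / 246 ≈ 19.89.
For any w̄ above 19.89 the peach type would rather pool at zero, so separation collapses.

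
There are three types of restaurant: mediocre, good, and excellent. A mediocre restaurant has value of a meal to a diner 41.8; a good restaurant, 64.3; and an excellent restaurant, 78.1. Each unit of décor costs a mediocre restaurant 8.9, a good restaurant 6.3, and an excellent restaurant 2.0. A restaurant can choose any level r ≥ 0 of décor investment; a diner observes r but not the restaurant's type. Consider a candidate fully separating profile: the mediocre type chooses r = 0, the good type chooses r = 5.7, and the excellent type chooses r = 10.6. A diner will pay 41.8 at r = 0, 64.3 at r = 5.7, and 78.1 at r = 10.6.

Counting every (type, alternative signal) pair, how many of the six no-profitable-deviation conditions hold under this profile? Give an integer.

Excellent (own payoff 78.1 − 2.0×10.6 = 56.9): to r=0 gives 41.8 → no gain ✓; to r=5.7 gives 64.3 − 2.0×5.7 = 52.9 → no gain ✓.
Mediocre (own payoff 41.8): to r=5.7 gives 64.3 − 8.9×5.7 = 13.57 → no gain ✓; to r=10.6 gives 78.1 − 8.9×10.6 = -16.24 → no gain ✓.
Good (own payoff 64.3 − 6.3×5.7 = 28.39): to r=0 gives 41.8 → profitable ✗; to r=10.6 gives 78.1 − 6.3×10.6 = 11.32 → no gain ✓.
5 of the 6 constraints hold; not an equilibrium.

5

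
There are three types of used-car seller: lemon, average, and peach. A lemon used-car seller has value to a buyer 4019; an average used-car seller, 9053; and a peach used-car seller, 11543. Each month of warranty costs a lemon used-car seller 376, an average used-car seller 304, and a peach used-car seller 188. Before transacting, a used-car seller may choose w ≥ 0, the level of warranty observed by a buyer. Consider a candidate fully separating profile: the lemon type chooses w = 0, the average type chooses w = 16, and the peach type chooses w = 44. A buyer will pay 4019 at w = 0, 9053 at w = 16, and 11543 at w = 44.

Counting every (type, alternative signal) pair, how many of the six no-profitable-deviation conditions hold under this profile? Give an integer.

4

Lemon (own payoff 4019): to w=16 gives 9053 − 376×16 = 3037 → no gain ✓; to w=44 gives 11543 − 376×44 = -5001 → no gain ✓.
Average (own payoff 9053 − 304×16 = 4189): to w=0 gives 4019 → no gain ✓; to w=44 gives 11543 − 304×44 = -1833 → no gain ✓.
Peach (own payoff 11543 − 188×44 = 3271): to w=0 gives 4019 → profitable ✗; to w=16 gives 9053 − 188×16 = 6045 → profitable ✗.
4 of the 6 constraints hold; not an equilibrium.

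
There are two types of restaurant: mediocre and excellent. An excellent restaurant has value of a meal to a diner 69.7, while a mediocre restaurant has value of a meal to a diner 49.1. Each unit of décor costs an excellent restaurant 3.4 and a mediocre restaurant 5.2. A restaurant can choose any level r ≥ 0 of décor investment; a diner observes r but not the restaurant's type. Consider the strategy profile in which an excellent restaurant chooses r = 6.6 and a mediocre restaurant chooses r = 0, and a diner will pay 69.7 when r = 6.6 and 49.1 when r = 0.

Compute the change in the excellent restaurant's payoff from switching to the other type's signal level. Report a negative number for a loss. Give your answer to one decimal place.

1.8

Playing r = 6.6 the excellent restaurant receives 69.7 − 3.4 × 6.6 = 47.26.
Deviating to r = 0 yields 49.1 instead.
Gain from deviating: 49.1 − 47.26 = 1.84, i.e. 1.8 to one decimal place.
The gain is positive, so the excellent type's incentive-compatibility constraint is violated — this profile is not a separating equilibrium.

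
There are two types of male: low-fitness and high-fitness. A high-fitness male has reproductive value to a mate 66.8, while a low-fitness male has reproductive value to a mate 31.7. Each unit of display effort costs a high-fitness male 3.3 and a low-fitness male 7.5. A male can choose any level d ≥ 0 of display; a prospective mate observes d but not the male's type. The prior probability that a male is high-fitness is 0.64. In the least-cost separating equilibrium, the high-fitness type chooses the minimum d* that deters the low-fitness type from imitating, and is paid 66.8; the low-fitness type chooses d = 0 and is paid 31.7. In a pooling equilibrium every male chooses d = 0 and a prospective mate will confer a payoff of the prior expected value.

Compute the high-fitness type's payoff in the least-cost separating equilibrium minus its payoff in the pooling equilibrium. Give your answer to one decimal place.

Least-cost separating signal: d* solves 31.7 = 66.8 − 7.5·d*, so d* = (66.8 − 31.7)/7.5 = 4.68.
High-fitness type's separating payoff: 66.8 − 3.3 × d* = 66.8 − 3.3 × (66.8 − 31.7)/7.5 = 66.8 − 115.83/7.5 = 51.356.
Pooling payoff: 0.64 × 66.8 + 0.36 × 31.7 = 54.164.
Difference: 51.356 − 54.164 = -2.808, i.e. -2.8 to one decimal place.
The high-fitness type would prefer the pooling outcome.

-2.8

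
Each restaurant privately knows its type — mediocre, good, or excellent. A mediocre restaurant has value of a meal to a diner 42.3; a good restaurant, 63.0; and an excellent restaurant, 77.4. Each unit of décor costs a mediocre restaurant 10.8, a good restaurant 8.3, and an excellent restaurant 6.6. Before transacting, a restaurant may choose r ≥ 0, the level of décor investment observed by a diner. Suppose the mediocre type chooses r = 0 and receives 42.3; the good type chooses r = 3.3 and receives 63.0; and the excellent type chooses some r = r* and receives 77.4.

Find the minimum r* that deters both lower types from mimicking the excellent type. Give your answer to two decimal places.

5.03

Good type (on-path payoff 63.0 − 8.3×3.3 = 35.61) won't mimic when 35.61 ≥ 77.4 − 8.3·r*, i.e. r* ≥ 5.03.
Mediocre type (on-path payoff 42.3) won't mimic when 42.3 ≥ 77.4 − 10.8·r*, i.e. r* ≥ 3.25.
Both must hold, so r* = max(3.25, 5.03) = 5.03. The good type's constraint binds.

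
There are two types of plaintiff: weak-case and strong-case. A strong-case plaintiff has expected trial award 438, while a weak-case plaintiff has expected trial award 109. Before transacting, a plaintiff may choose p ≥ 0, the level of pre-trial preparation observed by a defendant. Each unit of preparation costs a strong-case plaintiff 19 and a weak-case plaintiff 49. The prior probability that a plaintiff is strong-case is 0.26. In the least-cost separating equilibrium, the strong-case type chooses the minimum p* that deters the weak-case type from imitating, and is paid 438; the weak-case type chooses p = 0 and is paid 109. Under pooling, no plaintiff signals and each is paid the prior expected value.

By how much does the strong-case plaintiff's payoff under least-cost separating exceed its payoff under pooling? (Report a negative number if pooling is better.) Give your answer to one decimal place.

Least-cost separating signal: p* solves 109 = 438 − 49·p*, so p* = (438 − 109)/49 ≈ 6.7143.
Strong-case type's separating payoff: 438 − 19 × p* = 438 − 19 × (438 − 109)/49 = 438 − 6251/49 ≈ 310.429.
Pooling payoff: 0.26 × 438 + 0.74 × 109 = 194.54.
Difference: 310.429 − 194.54 = 115.889, i.e. 115.9 to one decimal place.
The strong-case type prefers to separate.

115.9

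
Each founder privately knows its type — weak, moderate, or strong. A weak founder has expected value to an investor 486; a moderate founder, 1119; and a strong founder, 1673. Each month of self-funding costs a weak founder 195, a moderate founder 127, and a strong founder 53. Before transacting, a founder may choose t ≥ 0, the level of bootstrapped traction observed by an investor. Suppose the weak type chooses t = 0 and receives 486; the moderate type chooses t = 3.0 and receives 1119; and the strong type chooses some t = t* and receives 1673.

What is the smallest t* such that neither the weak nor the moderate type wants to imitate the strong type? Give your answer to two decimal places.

Weak type (on-path payoff 486) won't mimic when 486 ≥ 1673 − 195·t*, i.e. t* ≥ 6.09.
Moderate type (on-path payoff 1119 − 127×3.0 = 738) won't mimic when 738 ≥ 1673 − 127·t*, i.e. t* ≥ 7.36.
Both must hold, so t* = max(6.09, 7.36) = 7.36. The moderate type's constraint binds.

7.36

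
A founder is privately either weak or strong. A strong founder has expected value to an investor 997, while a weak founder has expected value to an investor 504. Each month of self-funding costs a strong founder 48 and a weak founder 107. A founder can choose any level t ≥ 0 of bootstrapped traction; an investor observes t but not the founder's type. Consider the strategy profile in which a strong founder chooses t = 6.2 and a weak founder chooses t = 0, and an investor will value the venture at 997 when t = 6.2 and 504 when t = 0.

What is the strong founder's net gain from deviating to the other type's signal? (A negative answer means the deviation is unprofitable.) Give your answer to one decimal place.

-195.4

Playing t = 6.2 the strong founder receives 997 − 48 × 6.2 = 699.4.
Deviating to t = 0 yields 504 instead.
Gain from deviating: 504 − 699.4 = -195.4.
The gain is negative, so the strong type's incentive-compatibility constraint is satisfied.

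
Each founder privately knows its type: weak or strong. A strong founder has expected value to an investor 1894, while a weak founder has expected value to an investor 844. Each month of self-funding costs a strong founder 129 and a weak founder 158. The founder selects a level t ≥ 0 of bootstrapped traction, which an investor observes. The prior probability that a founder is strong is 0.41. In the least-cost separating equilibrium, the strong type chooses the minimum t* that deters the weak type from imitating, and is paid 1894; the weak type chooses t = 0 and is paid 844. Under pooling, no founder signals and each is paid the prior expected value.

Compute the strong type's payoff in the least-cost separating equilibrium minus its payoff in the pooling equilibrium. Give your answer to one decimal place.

-237.8

Least-cost separating signal: t* solves 844 = 1894 − 158·t*, so t* = (1894 − 844)/158 ≈ 6.6456.
Strong type's separating payoff: 1894 − 129 × t* = 1894 − 129 × (1894 − 844)/158 = 1894 − 135450/158 ≈ 1036.722.
Pooling payoff: 0.41 × 1894 + 0.59 × 844 = 1274.5.
Difference: 1036.722 − 1274.5 = -237.778, i.e. -237.8 to one decimal place.
The strong type would prefer the pooling outcome.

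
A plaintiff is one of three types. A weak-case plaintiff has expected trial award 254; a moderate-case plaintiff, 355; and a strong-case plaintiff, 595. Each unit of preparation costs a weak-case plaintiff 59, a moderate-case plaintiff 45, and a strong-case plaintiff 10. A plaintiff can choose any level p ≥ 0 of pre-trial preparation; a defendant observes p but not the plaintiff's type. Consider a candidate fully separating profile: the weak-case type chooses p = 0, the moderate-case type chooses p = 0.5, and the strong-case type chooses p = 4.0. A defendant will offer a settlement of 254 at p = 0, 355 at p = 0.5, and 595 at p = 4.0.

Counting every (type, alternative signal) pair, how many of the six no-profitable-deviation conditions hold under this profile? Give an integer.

Weak-case (own payoff 254): to p=0.5 gives 355 − 59×0.5 = 325.5 → profitable ✗; to p=4.0 gives 595 − 59×4.0 = 359 → profitable ✗.
Moderate-case (own payoff 355 − 45×0.5 = 332.5): to p=0 gives 254 → no gain ✓; to p=4.0 gives 595 − 45×4.0 = 415 → profitable ✗.
Strong-case (own payoff 595 − 10×4.0 = 555): to p=0 gives 254 → no gain ✓; to p=0.5 gives 355 − 10×0.5 = 350 → no gain ✓.
3 of the 6 constraints hold; not an equilibrium.

3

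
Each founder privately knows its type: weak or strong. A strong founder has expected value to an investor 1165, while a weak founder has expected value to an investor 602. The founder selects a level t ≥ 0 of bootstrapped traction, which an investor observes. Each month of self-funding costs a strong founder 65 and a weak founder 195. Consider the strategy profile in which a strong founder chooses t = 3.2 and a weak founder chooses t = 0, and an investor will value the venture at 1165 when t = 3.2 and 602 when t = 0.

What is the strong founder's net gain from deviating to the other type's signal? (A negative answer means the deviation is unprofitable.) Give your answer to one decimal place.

Playing t = 3.2 the strong founder receives 1165 − 65 × 3.2 = 957.
Deviating to t = 0 yields 602 instead.
Gain from deviating: 602 − 957 = -355.0.
The gain is negative, so the strong type's incentive-compatibility constraint is satisfied.

-355.0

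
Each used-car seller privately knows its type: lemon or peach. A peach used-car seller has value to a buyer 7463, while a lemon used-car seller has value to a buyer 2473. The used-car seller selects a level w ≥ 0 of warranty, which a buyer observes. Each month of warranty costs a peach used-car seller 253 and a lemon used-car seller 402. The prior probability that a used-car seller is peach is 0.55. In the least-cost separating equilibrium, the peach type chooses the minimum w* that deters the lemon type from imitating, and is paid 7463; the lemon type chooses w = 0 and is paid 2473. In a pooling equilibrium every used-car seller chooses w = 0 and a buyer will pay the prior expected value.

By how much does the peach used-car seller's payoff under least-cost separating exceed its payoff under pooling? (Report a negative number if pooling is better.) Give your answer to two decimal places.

Least-cost separating signal: w* solves 2473 = 7463 − 402·w*, so w* = (7463 − 2473)/402 ≈ 12.4129.
Peach type's separating payoff: 7463 − 253 × w* = 7463 − 253 × (7463 − 2473)/402 = 7463 − 1262470/402 ≈ 4322.5274.
Pooling payoff: 0.55 × 7463 + 0.45 × 2473 = 5217.5.
Difference: 4322.5274 − 5217.5 = -894.9726, i.e. -894.97 to two decimal places.
The peach type would prefer the pooling outcome.

-894.97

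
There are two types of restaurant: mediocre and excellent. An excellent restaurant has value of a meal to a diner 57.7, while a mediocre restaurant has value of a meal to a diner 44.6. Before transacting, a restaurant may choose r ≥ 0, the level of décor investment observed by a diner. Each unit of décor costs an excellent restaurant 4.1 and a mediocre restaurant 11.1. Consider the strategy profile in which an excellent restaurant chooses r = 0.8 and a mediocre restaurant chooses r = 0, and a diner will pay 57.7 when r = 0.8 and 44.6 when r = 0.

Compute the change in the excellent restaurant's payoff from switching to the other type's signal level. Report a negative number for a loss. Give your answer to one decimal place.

-9.8

Playing r = 0.8 the excellent restaurant receives 57.7 − 4.1 × 0.8 = 54.42.
Deviating to r = 0 yields 44.6 instead.
Gain from deviating: 44.6 − 54.42 = -9.82, i.e. -9.8 to one decimal place.
The gain is negative, so the excellent type's incentive-compatibility constraint is satisfied.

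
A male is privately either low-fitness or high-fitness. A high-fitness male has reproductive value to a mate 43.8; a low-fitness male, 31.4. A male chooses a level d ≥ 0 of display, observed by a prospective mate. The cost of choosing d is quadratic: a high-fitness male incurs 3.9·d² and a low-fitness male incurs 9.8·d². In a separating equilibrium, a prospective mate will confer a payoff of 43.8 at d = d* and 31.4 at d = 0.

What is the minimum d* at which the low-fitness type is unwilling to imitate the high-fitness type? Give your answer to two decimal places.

1.12

The low-fitness type at d = 0 receives 31.4; imitating at d* yields 43.8 − 9.8·d*².
Indifference: 31.4 = 43.8 − 9.8·d*², so d*² = (43.8 − 31.4) / 9.8 ≈ 1.2653.
d* = √1.2653 ≈ 1.12.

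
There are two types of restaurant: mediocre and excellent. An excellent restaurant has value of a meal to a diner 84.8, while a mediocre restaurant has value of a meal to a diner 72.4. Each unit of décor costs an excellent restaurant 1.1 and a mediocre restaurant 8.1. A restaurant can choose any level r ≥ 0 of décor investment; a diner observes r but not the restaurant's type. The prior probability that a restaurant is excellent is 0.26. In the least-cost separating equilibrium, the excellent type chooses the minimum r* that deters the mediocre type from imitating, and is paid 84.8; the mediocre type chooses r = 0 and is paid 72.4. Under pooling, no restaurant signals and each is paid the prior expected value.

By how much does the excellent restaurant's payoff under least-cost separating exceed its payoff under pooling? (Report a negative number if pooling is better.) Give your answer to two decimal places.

7.49

Least-cost separating signal: r* solves 72.4 = 84.8 − 8.1·r*, so r* = (84.8 − 72.4)/8.1 ≈ 1.5309.
Excellent type's separating payoff: 84.8 − 1.1 × r* = 84.8 − 1.1 × (84.8 − 72.4)/8.1 = 84.8 − 13.64/8.1 ≈ 83.1160.
Pooling payoff: 0.26 × 84.8 + 0.74 × 72.4 = 75.624.
Difference: 83.1160 − 75.624 = 7.492, i.e. 7.49 to two decimal places.
The excellent type prefers to separate.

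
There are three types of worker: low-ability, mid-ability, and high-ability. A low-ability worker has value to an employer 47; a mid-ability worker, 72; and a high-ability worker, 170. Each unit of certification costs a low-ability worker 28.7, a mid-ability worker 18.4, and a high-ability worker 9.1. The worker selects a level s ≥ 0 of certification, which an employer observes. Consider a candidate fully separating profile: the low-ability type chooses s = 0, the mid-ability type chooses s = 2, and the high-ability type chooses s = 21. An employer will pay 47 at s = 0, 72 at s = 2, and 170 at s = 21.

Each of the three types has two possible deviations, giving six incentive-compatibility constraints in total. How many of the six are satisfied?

Mid-ability (own payoff 72 − 18.4×2 = 35.2): to s=0 gives 47 → profitable ✗; to s=21 gives 170 − 18.4×21 = -216.4 → no gain ✓.
High-ability (own payoff 170 − 9.1×21 = -21.1): to s=0 gives 47 → profitable ✗; to s=2 gives 72 − 9.1×2 = 53.8 → profitable ✗.
Low-ability (own payoff 47): to s=2 gives 72 − 28.7×2 = 14.6 → no gain ✓; to s=21 gives 170 − 28.7×21 = -432.7 → no gain ✓.
3 of the 6 constraints hold; not an equilibrium.

3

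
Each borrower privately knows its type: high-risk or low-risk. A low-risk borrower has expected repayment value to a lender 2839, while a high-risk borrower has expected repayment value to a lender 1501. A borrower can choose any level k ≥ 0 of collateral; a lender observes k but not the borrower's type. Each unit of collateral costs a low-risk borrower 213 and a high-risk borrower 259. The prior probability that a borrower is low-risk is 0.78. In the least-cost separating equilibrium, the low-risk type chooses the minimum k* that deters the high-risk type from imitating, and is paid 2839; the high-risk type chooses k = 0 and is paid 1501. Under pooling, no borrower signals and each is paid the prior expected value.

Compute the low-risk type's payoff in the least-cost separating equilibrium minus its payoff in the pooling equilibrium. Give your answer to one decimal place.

Least-cost separating signal: k* solves 1501 = 2839 − 259·k*, so k* = (2839 − 1501)/259 ≈ 5.1660.
Low-risk type's separating payoff: 2839 − 213 × k* = 2839 − 213 × (2839 − 1501)/259 = 2839 − 284994/259 ≈ 1738.637.
Pooling payoff: 0.78 × 2839 + 0.22 × 1501 = 2544.64.
Difference: 1738.637 − 2544.64 = -806.003, i.e. -806.0 to one decimal place.
The low-risk type would prefer the pooling outcome.

-806.0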